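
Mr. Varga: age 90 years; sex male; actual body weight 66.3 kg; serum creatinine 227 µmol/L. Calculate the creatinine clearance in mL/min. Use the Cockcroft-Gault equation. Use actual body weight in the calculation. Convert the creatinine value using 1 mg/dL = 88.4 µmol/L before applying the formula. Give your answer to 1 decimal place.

17.9 mL/min

SCr = 227 / 88.4 = 2.568 mg/dL
CrCl = (140 − 90) × 66.3 / (72 × 2.568) = 3315.0 / 184.90 ≈ 17.9 mL/min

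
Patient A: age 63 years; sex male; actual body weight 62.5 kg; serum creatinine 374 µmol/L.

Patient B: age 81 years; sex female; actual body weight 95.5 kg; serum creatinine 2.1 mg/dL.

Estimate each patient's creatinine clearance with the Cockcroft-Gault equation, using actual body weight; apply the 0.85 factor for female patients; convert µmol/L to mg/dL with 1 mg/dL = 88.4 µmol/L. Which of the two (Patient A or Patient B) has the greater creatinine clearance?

Patient A: SCr = 374 / 88.4 = 4.231 mg/dL
Patient A: CrCl = (140 − 63) × 62.5 / (72 × 4.231) = 4812.5 / 304.63 ≈ 15.8 mL/min
Patient B: CrCl = (140 − 81) × 95.5 / (72 × 2.1) × 0.85 = 5634.5 / 151.20 × 0.85 ≈ 31.7 mL/min
15.8 vs 31.7 mL/min → Patient B is higher.

Patient B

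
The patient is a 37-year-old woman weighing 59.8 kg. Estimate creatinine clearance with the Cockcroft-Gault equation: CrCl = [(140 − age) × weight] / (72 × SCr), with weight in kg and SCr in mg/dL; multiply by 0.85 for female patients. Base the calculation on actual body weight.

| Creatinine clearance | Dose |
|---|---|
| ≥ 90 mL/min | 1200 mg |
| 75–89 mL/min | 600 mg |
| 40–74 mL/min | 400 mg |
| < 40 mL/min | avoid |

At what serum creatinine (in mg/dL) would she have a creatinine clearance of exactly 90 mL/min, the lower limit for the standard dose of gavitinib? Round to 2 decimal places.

Standard dose requires CrCl ≥ 90 mL/min.
Set (140 − 37) × 59.8 × 0.85 / (72 × SCr) = 90
SCr = (140 − 37) × 59.8 × 0.85 / (72 × 90) = 0.808 mg/dL

0.81 mg/dL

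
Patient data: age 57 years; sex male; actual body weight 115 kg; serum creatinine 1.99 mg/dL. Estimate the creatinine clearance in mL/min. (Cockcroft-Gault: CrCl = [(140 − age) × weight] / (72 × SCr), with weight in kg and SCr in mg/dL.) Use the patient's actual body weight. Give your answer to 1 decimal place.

66.6 mL/min

CrCl = (140 − 57) × 115 / (72 × 1.99) = 9545.0 / 143.28 ≈ 66.6 mL/min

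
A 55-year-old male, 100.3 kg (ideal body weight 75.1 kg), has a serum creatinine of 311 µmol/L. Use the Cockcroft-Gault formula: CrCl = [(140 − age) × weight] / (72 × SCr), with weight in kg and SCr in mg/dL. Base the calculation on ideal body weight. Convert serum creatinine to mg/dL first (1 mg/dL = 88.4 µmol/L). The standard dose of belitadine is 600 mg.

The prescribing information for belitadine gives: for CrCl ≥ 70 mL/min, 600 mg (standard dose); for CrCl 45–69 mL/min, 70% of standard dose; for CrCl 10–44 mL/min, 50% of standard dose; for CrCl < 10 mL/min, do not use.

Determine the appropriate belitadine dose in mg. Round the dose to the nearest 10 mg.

300 mg

SCr = 311 / 88.4 = 3.518 mg/dL
CrCl = (140 − 55) × 75.1 / (72 × 3.518) = 6383.5 / 253.30 ≈ 25.2 mL/min
CrCl ≈ 25 mL/min → bracket 10–44 mL/min.
50% of 600 mg = 300 mg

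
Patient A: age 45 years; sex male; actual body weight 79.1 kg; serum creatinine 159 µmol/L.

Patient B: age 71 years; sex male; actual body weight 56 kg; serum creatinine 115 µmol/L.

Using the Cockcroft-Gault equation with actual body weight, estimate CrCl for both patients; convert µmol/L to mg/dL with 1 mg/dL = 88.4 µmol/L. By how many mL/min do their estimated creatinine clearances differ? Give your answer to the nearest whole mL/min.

Patient A: SCr = 159 / 88.4 = 1.799 mg/dL
Patient A: CrCl = (140 − 45) × 79.1 / (72 × 1.799) = 7514.5 / 129.53 ≈ 58.0 mL/min
Patient B: SCr = 115 / 88.4 = 1.301 mg/dL
Patient B: CrCl = (140 − 71) × 56 / (72 × 1.301) = 3864.0 / 93.67 ≈ 41.3 mL/min
|58.0 − 41.3| = 16.7 mL/min

17 mL/min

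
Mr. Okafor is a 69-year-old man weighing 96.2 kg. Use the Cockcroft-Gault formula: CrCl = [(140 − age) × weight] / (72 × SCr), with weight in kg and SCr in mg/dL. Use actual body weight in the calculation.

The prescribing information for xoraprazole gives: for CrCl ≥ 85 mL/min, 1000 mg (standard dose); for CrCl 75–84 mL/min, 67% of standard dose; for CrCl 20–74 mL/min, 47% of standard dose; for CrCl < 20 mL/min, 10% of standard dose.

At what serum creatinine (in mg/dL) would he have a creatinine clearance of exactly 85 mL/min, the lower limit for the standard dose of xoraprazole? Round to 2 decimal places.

1.12 mg/dL

Standard dose requires CrCl ≥ 85 mL/min.
Set (140 − 69) × 96.2 / (72 × SCr) = 85
SCr = (140 − 69) × 96.2 / (72 × 85) = 1.116 mg/dL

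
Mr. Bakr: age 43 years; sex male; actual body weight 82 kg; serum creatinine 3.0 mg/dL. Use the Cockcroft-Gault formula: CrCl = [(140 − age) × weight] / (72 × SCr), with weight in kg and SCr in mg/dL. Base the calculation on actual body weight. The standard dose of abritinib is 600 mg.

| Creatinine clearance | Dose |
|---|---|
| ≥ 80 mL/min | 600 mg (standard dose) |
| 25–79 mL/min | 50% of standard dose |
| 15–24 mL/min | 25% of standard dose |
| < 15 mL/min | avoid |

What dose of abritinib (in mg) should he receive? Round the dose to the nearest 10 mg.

300 mg

CrCl = (140 − 43) × 82 / (72 × 3) = 7954.0 / 216.00 ≈ 36.8 mL/min
CrCl ≈ 37 mL/min → bracket 25–79 mL/min.
50% of 600 mg = 300 mg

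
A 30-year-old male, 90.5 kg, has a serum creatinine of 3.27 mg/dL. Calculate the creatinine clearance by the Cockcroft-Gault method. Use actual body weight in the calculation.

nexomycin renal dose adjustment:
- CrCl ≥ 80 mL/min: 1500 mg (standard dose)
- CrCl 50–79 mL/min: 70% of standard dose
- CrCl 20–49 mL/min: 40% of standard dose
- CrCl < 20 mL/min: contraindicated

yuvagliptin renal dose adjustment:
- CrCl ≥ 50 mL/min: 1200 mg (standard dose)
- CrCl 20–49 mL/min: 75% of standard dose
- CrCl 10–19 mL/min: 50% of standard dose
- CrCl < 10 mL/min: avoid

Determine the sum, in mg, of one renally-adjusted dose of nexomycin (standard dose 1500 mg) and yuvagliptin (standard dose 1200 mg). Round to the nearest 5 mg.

CrCl = (140 − 30) × 90.5 / (72 × 3.27) = 9955.0 / 235.44 ≈ 42.3 mL/min
CrCl ≈ 42 mL/min.
nexomycin: 20–49 mL/min → 40% of 1500 mg = 600 mg.
yuvagliptin: 20–49 mL/min → 75% of 1200 mg = 900 mg.
Total = 600 + 900 = 1500 mg.

1500 mg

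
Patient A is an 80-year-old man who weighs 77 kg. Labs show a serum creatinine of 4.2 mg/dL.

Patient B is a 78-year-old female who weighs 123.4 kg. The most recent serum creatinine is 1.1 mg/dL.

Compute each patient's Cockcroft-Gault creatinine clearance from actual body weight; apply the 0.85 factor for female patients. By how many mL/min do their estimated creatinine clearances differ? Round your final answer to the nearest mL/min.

Patient A: CrCl = (140 − 80) × 77 / (72 × 4.2) = 4620.0 / 302.40 ≈ 15.3 mL/min
Patient B: CrCl = (140 − 78) × 123.4 / (72 × 1.1) × 0.85 = 7650.8 / 79.20 × 0.85 ≈ 82.1 mL/min
|15.3 − 82.1| = 66.8 mL/min

67 mL/min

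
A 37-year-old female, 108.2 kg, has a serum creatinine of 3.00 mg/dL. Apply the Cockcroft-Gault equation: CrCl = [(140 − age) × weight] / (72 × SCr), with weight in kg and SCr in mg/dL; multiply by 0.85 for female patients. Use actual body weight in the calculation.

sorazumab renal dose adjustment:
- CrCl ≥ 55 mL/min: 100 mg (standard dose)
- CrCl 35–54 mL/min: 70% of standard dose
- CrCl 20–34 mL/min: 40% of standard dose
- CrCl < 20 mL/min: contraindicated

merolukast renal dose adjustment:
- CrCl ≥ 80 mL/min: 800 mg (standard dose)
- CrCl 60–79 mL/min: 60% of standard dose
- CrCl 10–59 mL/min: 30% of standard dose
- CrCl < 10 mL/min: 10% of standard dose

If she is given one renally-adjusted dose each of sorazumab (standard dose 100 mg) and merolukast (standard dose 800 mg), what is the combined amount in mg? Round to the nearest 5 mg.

310 mg

CrCl = (140 − 37) × 108.2 / (72 × 3) × 0.85 = 11144.6 / 216.00 × 0.85 ≈ 43.9 mL/min
CrCl ≈ 44 mL/min.
sorazumab: 35–54 mL/min → 70% of 100 mg = 70 mg.
merolukast: 10–59 mL/min → 30% of 800 mg = 240 mg.
Total = 70 + 240 = 310 mg.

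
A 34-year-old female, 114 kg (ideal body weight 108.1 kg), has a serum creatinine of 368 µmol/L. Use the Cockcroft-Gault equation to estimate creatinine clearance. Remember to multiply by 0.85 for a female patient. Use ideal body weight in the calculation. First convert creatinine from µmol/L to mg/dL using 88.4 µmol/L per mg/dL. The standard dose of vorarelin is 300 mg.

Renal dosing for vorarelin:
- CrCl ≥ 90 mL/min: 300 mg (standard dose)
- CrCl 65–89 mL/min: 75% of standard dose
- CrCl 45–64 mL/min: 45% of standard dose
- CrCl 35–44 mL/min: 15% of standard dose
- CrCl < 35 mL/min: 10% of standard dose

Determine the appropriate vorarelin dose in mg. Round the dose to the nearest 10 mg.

SCr = 368 / 88.4 = 4.163 mg/dL
CrCl = (140 − 34) × 108.1 / (72 × 4.163) × 0.85 = 11458.6 / 299.74 × 0.85 ≈ 32.5 mL/min
CrCl ≈ 32 mL/min → bracket < 35 mL/min.
10% of 300 mg = 30 mg

30 mg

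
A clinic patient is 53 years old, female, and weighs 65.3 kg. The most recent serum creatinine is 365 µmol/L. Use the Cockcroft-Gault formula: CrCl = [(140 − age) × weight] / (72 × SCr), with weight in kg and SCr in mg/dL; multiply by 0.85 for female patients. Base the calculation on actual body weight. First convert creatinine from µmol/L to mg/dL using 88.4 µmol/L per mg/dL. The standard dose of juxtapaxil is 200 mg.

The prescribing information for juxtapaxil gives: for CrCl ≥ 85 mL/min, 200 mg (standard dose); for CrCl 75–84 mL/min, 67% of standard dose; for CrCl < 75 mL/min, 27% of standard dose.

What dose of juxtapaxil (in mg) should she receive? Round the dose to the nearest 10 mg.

50 mg

SCr = 365 / 88.4 = 4.129 mg/dL
CrCl = (140 − 53) × 65.3 / (72 × 4.129) × 0.85 = 5681.1 / 297.29 × 0.85 ≈ 16.2 mL/min
CrCl ≈ 16 mL/min → bracket < 75 mL/min.
27% of 200 mg = 54 mg → 50 mg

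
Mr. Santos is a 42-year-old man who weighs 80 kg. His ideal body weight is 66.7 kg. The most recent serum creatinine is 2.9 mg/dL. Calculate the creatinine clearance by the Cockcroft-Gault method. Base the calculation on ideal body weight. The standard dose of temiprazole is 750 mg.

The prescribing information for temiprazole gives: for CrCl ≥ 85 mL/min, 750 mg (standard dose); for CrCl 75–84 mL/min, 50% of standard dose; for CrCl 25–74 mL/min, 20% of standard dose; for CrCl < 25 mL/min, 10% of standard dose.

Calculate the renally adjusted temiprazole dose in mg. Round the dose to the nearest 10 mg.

150 mg

CrCl = (140 − 42) × 66.7 / (72 × 2.9) = 6536.6 / 208.80 ≈ 31.3 mL/min
CrCl ≈ 31 mL/min → bracket 25–74 mL/min.
20% of 750 mg = 150 mg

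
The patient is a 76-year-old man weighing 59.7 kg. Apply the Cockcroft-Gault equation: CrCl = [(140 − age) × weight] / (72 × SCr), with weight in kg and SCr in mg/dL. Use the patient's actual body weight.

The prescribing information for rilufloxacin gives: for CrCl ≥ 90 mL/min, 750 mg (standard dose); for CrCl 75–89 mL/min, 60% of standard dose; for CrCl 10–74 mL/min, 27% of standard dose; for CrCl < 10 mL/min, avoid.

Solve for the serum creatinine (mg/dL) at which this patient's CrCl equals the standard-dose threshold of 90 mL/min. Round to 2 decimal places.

0.59 mg/dL

Standard dose requires CrCl ≥ 90 mL/min.
Set (140 − 76) × 59.7 / (72 × SCr) = 90
SCr = (140 − 76) × 59.7 / (72 × 90) = 0.590 mg/dL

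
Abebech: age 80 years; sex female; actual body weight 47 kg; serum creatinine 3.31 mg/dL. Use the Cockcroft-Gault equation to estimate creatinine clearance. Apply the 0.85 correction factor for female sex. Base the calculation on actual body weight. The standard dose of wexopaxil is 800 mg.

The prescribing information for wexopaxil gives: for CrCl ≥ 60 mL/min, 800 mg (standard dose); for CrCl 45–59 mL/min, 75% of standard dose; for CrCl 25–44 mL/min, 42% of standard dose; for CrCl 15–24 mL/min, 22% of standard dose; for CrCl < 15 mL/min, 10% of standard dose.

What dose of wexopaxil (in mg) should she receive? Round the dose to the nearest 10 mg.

80 mg

CrCl = (140 − 80) × 47 / (72 × 3.31) × 0.85 = 2820.0 / 238.32 × 0.85 ≈ 10.1 mL/min
CrCl ≈ 10 mL/min → bracket < 15 mL/min.
10% of 800 mg = 80 mg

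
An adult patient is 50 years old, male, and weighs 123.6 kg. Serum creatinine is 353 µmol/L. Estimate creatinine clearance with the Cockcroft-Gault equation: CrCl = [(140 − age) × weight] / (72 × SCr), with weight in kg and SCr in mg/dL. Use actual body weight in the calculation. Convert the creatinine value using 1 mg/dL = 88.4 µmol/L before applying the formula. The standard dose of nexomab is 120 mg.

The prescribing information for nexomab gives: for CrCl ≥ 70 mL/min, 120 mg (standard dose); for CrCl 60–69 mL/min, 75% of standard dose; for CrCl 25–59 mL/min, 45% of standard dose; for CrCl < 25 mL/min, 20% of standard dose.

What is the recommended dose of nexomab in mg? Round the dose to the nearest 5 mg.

55 mg

SCr = 353 / 88.4 = 3.993 mg/dL
CrCl = (140 − 50) × 123.6 / (72 × 3.993) = 11124.0 / 287.50 ≈ 38.7 mL/min
CrCl ≈ 39 mL/min → bracket 25–59 mL/min.
45% of 120 mg = 54 mg → 55 mg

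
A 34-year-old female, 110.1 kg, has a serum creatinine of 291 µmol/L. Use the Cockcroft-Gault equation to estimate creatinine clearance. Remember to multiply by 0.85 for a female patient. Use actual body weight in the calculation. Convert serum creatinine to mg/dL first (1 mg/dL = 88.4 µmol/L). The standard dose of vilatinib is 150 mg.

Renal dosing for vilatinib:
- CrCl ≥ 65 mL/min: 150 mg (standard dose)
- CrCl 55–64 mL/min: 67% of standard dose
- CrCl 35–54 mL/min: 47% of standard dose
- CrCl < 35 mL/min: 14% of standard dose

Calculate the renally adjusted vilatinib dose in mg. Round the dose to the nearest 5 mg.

70 mg

SCr = 291 / 88.4 = 3.292 mg/dL
CrCl = (140 − 34) × 110.1 / (72 × 3.292) × 0.85 = 11670.6 / 237.02 × 0.85 ≈ 41.9 mL/min
CrCl ≈ 42 mL/min → bracket 35–54 mL/min.
47% of 150 mg = 70.5 mg → 70 mg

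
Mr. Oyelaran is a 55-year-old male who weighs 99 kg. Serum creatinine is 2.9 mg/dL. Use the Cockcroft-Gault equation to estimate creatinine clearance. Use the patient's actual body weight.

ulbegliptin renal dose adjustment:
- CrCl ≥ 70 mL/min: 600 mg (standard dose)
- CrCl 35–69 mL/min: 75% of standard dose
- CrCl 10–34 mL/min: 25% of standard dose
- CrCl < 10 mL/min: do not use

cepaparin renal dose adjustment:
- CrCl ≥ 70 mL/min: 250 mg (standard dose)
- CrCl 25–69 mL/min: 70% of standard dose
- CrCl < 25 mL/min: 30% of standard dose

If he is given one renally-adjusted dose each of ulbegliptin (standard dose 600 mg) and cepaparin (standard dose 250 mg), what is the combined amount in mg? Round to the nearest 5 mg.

625 mg

CrCl = (140 − 55) × 99 / (72 × 2.9) = 8415.0 / 208.80 ≈ 40.3 mL/min
CrCl ≈ 40 mL/min.
ulbegliptin: 35–69 mL/min → 75% of 600 mg = 450 mg.
cepaparin: 25–69 mL/min → 70% of 250 mg = 175 mg.
Total = 450 + 175 = 625 mg.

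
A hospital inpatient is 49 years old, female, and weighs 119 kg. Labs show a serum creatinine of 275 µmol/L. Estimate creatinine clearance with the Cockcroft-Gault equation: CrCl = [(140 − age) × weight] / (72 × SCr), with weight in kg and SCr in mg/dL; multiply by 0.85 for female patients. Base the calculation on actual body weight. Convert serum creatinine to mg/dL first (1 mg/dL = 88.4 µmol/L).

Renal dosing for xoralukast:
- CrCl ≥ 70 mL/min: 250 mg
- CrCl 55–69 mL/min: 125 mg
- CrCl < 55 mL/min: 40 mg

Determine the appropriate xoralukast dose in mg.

SCr = 275 / 88.4 = 3.111 mg/dL
CrCl = (140 − 49) × 119 / (72 × 3.111) × 0.85 = 10829.0 / 223.99 × 0.85 ≈ 41.1 mL/min
CrCl ≈ 41 mL/min → bracket < 55 mL/min.
Dose for this bracket: 40 mg.

40 mg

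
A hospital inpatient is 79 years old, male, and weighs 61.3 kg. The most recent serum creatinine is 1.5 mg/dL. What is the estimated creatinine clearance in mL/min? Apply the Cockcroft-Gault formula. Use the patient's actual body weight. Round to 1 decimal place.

34.6 mL/min

CrCl = (140 − 79) × 61.3 / (72 × 1.5) = 3739.3 / 108.00 ≈ 34.6 mL/min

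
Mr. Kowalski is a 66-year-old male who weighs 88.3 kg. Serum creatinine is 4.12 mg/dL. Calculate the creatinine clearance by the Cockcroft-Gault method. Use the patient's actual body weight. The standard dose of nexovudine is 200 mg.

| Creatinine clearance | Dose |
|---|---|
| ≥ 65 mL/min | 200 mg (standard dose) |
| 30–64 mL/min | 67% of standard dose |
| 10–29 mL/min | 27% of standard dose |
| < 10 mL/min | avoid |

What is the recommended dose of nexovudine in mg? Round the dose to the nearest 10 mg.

50 mg

CrCl = (140 − 66) × 88.3 / (72 × 4.12) = 6534.2 / 296.64 ≈ 22.0 mL/min
CrCl ≈ 22 mL/min → bracket 10–29 mL/min.
27% of 200 mg = 54 mg → 50 mg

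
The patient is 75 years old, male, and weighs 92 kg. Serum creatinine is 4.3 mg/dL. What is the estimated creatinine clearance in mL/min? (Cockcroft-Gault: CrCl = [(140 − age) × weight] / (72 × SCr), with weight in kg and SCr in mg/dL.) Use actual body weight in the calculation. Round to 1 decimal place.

19.3 mL/min

CrCl = (140 − 75) × 92 / (72 × 4.3) = 5980.0 / 309.60 ≈ 19.3 mL/min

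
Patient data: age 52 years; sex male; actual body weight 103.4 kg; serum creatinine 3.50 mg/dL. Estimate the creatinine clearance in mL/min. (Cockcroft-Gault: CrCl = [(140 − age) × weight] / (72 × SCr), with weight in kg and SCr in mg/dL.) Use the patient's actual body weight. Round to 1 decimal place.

36.1 mL/min

CrCl = (140 − 52) × 103.4 / (72 × 3.5) = 9099.2 / 252.00 ≈ 36.1 mL/min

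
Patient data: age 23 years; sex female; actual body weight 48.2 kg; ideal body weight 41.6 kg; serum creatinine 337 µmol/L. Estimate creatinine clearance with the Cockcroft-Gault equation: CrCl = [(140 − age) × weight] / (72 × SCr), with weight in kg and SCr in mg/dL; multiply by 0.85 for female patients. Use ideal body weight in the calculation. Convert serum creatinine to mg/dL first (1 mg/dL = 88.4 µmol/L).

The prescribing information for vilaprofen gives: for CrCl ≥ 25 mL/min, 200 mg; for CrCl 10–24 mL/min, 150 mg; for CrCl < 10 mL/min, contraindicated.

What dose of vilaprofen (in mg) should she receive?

150 mg

SCr = 337 / 88.4 = 3.812 mg/dL
CrCl = (140 − 23) × 41.6 / (72 × 3.812) × 0.85 = 4867.2 / 274.46 × 0.85 ≈ 15.1 mL/min
CrCl ≈ 15 mL/min → bracket 10–24 mL/min.
Dose for this bracket: 150 mg.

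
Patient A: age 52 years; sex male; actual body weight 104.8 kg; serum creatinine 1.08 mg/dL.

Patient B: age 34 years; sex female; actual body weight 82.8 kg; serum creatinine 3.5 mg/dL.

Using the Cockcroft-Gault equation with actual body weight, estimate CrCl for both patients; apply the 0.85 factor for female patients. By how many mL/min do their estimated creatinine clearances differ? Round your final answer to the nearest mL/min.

Patient A: CrCl = (140 − 52) × 104.8 / (72 × 1.08) = 9222.4 / 77.76 ≈ 118.6 mL/min
Patient B: CrCl = (140 − 34) × 82.8 / (72 × 3.5) × 0.85 = 8776.8 / 252.00 × 0.85 ≈ 29.6 mL/min
|118.6 − 29.6| = 89.0 mL/min

89 mL/min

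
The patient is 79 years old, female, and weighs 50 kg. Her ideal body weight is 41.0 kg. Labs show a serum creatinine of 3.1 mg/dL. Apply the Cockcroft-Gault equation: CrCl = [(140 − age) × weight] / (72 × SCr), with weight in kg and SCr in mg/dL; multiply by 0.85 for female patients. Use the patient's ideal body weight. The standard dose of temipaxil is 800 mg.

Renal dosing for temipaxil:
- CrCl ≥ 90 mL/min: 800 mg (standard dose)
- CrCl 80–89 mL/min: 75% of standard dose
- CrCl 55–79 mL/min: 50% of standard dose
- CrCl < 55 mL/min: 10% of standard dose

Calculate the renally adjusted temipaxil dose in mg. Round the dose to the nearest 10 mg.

CrCl = (140 − 79) × 41 / (72 × 3.1) × 0.85 = 2501.0 / 223.20 × 0.85 ≈ 9.5 mL/min
CrCl ≈ 10 mL/min → bracket < 55 mL/min.
10% of 800 mg = 80 mg

80 mg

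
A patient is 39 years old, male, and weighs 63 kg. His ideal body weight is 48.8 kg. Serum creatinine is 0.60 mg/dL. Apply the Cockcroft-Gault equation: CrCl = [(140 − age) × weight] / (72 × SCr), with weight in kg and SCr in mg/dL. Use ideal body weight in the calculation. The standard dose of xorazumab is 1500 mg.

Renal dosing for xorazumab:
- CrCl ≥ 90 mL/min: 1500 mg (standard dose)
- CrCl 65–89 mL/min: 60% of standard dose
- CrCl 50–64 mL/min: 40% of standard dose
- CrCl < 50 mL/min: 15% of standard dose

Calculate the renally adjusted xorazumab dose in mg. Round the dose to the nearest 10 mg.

1500 mg

CrCl = (140 − 39) × 48.8 / (72 × 0.6) = 4928.8 / 43.20 ≈ 114.1 mL/min
CrCl ≈ 114 mL/min → bracket ≥ 90 mL/min.
100% of 1500 mg = 1500 mg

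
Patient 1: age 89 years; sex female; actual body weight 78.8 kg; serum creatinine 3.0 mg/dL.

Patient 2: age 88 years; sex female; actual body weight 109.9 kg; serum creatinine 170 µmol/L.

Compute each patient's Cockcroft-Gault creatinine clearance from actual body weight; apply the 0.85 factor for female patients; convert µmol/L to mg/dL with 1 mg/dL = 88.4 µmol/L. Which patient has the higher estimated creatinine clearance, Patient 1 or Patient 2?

Patient 2

Patient 1: CrCl = (140 − 89) × 78.8 / (72 × 3) × 0.85 = 4018.8 / 216.00 × 0.85 ≈ 15.8 mL/min
Patient 2: SCr = 170 / 88.4 = 1.923 mg/dL
Patient 2: CrCl = (140 − 88) × 109.9 / (72 × 1.923) × 0.85 = 5714.8 / 138.46 × 0.85 ≈ 35.1 mL/min
15.8 vs 35.1 mL/min → Patient 2 is higher.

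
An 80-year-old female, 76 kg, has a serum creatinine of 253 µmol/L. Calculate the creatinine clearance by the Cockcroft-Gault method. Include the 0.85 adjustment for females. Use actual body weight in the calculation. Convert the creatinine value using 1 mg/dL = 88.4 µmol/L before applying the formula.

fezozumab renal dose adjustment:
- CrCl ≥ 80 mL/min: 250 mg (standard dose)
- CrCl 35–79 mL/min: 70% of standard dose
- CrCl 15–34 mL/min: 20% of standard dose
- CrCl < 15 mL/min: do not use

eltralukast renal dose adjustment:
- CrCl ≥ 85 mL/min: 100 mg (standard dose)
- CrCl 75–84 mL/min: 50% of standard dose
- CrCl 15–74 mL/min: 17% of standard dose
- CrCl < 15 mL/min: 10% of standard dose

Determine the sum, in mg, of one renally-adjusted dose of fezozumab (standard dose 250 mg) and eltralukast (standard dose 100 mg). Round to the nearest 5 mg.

65 mg

SCr = 253 / 88.4 = 2.862 mg/dL
CrCl = (140 − 80) × 76 / (72 × 2.862) × 0.85 = 4560.0 / 206.06 × 0.85 ≈ 18.8 mL/min
CrCl ≈ 19 mL/min.
fezozumab: 15–34 mL/min → 20% of 250 mg = 50 mg.
eltralukast: 15–74 mL/min → 17% of 100 mg = 17 mg.
Total = 50 + 17 = 67 mg.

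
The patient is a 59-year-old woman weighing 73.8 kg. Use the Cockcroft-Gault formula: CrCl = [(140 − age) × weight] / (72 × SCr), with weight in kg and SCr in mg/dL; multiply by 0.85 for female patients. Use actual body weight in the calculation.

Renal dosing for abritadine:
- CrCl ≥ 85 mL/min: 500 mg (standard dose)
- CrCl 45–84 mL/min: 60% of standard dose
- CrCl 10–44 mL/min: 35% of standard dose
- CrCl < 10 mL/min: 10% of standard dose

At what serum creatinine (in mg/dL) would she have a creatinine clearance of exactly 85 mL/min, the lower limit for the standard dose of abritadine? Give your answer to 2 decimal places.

Standard dose requires CrCl ≥ 85 mL/min.
Set (140 − 59) × 73.8 × 0.85 / (72 × SCr) = 85
SCr = (140 − 59) × 73.8 × 0.85 / (72 × 85) = 0.830 mg/dL

0.83 mg/dL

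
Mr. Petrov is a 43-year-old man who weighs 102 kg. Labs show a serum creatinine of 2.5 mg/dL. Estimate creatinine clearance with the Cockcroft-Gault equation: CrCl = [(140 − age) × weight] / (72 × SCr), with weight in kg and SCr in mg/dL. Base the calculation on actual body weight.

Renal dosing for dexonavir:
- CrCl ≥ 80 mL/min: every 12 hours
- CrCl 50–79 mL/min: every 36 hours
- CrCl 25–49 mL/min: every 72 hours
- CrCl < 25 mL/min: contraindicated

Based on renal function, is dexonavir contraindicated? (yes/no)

no

CrCl = (140 − 43) × 102 / (72 × 2.5) = 9894.0 / 180.00 ≈ 55.0 mL/min
CrCl ≈ 55 mL/min, which is ≥ 25 mL/min.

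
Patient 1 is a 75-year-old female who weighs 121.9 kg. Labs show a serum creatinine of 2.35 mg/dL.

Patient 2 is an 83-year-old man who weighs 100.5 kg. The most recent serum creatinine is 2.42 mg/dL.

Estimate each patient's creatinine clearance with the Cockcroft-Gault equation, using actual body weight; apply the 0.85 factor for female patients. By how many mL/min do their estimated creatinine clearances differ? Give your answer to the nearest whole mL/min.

7 mL/min

Patient 1: CrCl = (140 − 75) × 121.9 / (72 × 2.35) × 0.85 = 7923.5 / 169.20 × 0.85 ≈ 39.8 mL/min
Patient 2: CrCl = (140 − 83) × 100.5 / (72 × 2.42) = 5728.5 / 174.24 ≈ 32.9 mL/min
|39.8 − 32.9| = 6.9 mL/min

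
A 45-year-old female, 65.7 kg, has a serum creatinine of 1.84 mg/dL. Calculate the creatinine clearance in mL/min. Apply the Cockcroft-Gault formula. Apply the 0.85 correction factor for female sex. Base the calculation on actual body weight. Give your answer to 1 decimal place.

CrCl = (140 − 45) × 65.7 / (72 × 1.84) × 0.85 = 6241.5 / 132.48 × 0.85 ≈ 40.0 mL/min

40.0 mL/min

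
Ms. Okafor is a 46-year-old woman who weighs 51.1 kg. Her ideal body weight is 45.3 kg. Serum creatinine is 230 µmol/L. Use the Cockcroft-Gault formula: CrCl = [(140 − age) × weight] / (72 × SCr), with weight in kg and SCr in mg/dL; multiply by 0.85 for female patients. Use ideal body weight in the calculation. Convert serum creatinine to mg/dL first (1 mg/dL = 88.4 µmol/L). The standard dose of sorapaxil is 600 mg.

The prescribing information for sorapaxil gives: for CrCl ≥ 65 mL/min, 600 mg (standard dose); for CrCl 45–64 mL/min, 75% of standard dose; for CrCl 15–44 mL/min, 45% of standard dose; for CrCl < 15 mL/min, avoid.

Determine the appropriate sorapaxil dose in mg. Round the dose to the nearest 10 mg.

270 mg

SCr = 230 / 88.4 = 2.602 mg/dL
CrCl = (140 − 46) × 45.3 / (72 × 2.602) × 0.85 = 4258.2 / 187.34 × 0.85 ≈ 19.3 mL/min
CrCl ≈ 19 mL/min → bracket 15–44 mL/min.
45% of 600 mg = 270 mg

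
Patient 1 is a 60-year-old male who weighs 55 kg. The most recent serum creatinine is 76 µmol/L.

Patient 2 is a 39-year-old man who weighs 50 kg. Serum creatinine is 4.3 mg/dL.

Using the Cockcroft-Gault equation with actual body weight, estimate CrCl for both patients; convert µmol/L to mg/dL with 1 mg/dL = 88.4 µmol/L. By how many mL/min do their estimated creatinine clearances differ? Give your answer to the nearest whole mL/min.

Patient 1: SCr = 76 / 88.4 = 0.86 mg/dL
Patient 1: CrCl = (140 − 60) × 55 / (72 × 0.86) = 4400.0 / 61.92 ≈ 71.1 mL/min
Patient 2: CrCl = (140 − 39) × 50 / (72 × 4.3) = 5050.0 / 309.60 ≈ 16.3 mL/min
|71.1 − 16.3| = 54.8 mL/min

55 mL/min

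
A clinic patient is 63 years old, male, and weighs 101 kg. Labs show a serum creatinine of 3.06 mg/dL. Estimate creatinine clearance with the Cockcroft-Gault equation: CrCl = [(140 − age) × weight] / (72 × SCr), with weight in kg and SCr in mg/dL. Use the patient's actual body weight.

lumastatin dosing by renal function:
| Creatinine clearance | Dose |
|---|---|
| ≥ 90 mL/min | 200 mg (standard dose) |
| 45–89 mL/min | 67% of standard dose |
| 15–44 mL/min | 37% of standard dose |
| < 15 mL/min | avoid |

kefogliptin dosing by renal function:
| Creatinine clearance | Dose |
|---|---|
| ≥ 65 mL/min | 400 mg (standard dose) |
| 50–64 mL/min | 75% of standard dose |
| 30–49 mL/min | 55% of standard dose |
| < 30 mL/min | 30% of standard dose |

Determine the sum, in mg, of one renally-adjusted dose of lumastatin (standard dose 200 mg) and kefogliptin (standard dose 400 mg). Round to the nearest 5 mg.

295 mg

CrCl = (140 − 63) × 101 / (72 × 3.06) = 7777.0 / 220.32 ≈ 35.3 mL/min
CrCl ≈ 35 mL/min.
lumastatin: 15–44 mL/min → 37% of 200 mg = 74 mg.
kefogliptin: 30–49 mL/min → 55% of 400 mg = 220 mg.
Total = 74 + 220 = 294 mg.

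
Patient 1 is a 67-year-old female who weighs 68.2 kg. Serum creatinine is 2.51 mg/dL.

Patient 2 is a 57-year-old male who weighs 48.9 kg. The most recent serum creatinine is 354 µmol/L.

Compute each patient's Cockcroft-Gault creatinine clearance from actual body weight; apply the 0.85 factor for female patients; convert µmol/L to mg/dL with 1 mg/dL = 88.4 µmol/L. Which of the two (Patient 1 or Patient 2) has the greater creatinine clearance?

Patient 1: CrCl = (140 − 67) × 68.2 / (72 × 2.51) × 0.85 = 4978.6 / 180.72 × 0.85 ≈ 23.4 mL/min
Patient 2: SCr = 354 / 88.4 = 4.005 mg/dL
Patient 2: CrCl = (140 − 57) × 48.9 / (72 × 4.005) = 4058.7 / 288.36 ≈ 14.1 mL/min
23.4 vs 14.1 mL/min → Patient 1 is higher.

Patient 1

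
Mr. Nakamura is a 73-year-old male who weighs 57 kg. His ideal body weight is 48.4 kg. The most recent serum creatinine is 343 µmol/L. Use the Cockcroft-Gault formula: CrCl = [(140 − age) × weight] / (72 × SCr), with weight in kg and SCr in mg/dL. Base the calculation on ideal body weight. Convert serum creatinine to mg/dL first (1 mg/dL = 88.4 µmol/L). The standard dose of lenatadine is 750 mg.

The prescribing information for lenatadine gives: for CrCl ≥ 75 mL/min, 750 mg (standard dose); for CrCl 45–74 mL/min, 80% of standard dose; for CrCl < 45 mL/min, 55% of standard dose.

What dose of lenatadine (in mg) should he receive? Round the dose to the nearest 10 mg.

SCr = 343 / 88.4 = 3.88 mg/dL
CrCl = (140 − 73) × 48.4 / (72 × 3.88) = 3242.8 / 279.36 ≈ 11.6 mL/min
CrCl ≈ 12 mL/min → bracket < 45 mL/min.
55% of 750 mg = 412.5 mg → 410 mg

410 mg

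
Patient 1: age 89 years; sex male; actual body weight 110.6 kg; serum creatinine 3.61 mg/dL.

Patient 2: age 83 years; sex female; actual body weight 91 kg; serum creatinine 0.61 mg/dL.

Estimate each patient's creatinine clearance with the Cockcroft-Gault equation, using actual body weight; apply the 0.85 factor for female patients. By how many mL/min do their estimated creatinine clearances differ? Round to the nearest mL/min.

79 mL/min

Patient 1: CrCl = (140 − 89) × 110.6 / (72 × 3.61) = 5640.6 / 259.92 ≈ 21.7 mL/min
Patient 2: CrCl = (140 − 83) × 91 / (72 × 0.61) × 0.85 = 5187.0 / 43.92 × 0.85 ≈ 100.4 mL/min
|21.7 − 100.4| = 78.7 mL/min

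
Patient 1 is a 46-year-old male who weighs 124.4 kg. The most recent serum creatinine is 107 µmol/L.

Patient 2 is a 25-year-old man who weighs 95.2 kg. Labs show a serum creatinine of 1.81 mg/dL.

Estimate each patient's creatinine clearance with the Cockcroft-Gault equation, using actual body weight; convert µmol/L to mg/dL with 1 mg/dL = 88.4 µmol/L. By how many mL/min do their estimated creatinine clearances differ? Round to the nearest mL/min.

Patient 1: SCr = 107 / 88.4 = 1.21 mg/dL
Patient 1: CrCl = (140 − 46) × 124.4 / (72 × 1.21) = 11693.6 / 87.12 ≈ 134.2 mL/min
Patient 2: CrCl = (140 − 25) × 95.2 / (72 × 1.81) = 10948.0 / 130.32 ≈ 84.0 mL/min
|134.2 − 84.0| = 50.2 mL/min

50 mL/min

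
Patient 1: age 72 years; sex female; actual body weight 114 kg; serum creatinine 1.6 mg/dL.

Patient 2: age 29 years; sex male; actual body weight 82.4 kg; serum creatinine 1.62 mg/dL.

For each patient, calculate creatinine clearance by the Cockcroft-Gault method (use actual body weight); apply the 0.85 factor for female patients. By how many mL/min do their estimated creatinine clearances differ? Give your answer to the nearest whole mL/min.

21 mL/min

Patient 1: CrCl = (140 − 72) × 114 / (72 × 1.6) × 0.85 = 7752.0 / 115.20 × 0.85 ≈ 57.2 mL/min
Patient 2: CrCl = (140 − 29) × 82.4 / (72 × 1.62) = 9146.4 / 116.64 ≈ 78.4 mL/min
|57.2 − 78.4| = 21.2 mL/min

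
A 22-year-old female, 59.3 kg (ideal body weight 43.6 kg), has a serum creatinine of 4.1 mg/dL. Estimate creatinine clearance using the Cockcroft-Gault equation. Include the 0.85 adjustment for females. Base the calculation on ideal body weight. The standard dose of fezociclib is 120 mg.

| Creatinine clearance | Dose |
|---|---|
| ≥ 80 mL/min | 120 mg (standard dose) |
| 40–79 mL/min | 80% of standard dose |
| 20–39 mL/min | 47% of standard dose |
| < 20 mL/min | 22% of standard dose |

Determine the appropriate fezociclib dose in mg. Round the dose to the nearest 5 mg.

25 mg

CrCl = (140 − 22) × 43.6 / (72 × 4.1) × 0.85 = 5144.8 / 295.20 × 0.85 ≈ 14.8 mL/min
CrCl ≈ 15 mL/min → bracket < 20 mL/min.
22% of 120 mg = 26.4 mg → 25 mg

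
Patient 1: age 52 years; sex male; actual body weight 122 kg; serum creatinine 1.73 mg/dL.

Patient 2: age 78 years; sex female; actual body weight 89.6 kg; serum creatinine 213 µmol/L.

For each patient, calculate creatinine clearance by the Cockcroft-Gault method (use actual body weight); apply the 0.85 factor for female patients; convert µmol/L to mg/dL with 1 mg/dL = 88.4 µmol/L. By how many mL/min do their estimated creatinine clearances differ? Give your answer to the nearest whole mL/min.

59 mL/min

Patient 1: CrCl = (140 − 52) × 122 / (72 × 1.73) = 10736.0 / 124.56 ≈ 86.2 mL/min
Patient 2: SCr = 213 / 88.4 = 2.41 mg/dL
Patient 2: CrCl = (140 − 78) × 89.6 / (72 × 2.41) × 0.85 = 5555.2 / 173.52 × 0.85 ≈ 27.2 mL/min
|86.2 − 27.2| = 59.0 mL/min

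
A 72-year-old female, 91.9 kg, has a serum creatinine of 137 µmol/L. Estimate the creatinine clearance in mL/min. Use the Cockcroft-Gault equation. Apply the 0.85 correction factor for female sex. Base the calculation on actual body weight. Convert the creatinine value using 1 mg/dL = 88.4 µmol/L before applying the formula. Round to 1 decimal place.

47.6 mL/min

SCr = 137 / 88.4 = 1.55 mg/dL
CrCl = (140 − 72) × 91.9 / (72 × 1.55) × 0.85 = 6249.2 / 111.60 × 0.85 ≈ 47.6 mL/min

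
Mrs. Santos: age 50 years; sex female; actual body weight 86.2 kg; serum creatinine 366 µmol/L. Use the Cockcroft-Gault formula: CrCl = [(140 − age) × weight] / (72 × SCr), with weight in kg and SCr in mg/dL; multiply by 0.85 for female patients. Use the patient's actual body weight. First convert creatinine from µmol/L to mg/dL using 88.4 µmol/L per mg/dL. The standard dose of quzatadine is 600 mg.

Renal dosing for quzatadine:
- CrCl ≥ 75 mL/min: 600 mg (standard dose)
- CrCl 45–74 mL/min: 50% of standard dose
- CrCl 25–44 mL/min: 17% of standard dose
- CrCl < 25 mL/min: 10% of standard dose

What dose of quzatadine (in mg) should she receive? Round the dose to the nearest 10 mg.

60 mg

SCr = 366 / 88.4 = 4.14 mg/dL
CrCl = (140 − 50) × 86.2 / (72 × 4.14) × 0.85 = 7758.0 / 298.08 × 0.85 ≈ 22.1 mL/min
CrCl ≈ 22 mL/min → bracket < 25 mL/min.
10% of 600 mg = 60 mg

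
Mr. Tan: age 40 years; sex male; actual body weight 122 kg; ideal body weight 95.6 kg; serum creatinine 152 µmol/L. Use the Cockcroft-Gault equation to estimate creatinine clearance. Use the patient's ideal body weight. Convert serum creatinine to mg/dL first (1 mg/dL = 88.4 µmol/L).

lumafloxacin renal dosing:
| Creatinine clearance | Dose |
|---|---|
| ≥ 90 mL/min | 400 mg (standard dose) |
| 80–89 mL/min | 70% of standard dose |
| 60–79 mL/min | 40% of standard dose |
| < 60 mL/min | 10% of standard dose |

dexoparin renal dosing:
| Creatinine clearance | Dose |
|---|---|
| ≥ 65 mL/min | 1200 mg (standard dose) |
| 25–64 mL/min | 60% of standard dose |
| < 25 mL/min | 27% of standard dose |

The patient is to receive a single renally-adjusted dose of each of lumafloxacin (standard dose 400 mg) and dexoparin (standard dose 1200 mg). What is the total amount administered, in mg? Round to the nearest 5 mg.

SCr = 152 / 88.4 = 1.719 mg/dL
CrCl = (140 − 40) × 95.6 / (72 × 1.719) = 9560.0 / 123.77 ≈ 77.2 mL/min
CrCl ≈ 77 mL/min.
lumafloxacin: 60–79 mL/min → 40% of 400 mg = 160 mg.
dexoparin: ≥ 65 mL/min → 100% of 1200 mg = 1200 mg.
Total = 160 + 1200 = 1360 mg.

1360 mg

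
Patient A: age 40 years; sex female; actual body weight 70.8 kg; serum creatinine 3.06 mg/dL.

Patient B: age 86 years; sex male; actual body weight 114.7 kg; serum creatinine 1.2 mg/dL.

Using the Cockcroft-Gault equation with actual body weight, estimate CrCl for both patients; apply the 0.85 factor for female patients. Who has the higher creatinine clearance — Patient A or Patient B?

Patient B

Patient A: CrCl = (140 − 40) × 70.8 / (72 × 3.06) × 0.85 = 7080.0 / 220.32 × 0.85 ≈ 27.3 mL/min
Patient B: CrCl = (140 − 86) × 114.7 / (72 × 1.2) = 6193.8 / 86.40 ≈ 71.7 mL/min
27.3 vs 71.7 mL/min → Patient B is higher.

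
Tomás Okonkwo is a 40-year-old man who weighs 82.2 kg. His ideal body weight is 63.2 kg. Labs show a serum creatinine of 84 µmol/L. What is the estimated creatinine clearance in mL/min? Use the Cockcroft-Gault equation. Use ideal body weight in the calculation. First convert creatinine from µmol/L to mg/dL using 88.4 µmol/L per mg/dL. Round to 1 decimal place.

92.4 mL/min

SCr = 84 / 88.4 = 0.95 mg/dL
CrCl = (140 − 40) × 63.2 / (72 × 0.95) = 6320.0 / 68.40 ≈ 92.4 mL/min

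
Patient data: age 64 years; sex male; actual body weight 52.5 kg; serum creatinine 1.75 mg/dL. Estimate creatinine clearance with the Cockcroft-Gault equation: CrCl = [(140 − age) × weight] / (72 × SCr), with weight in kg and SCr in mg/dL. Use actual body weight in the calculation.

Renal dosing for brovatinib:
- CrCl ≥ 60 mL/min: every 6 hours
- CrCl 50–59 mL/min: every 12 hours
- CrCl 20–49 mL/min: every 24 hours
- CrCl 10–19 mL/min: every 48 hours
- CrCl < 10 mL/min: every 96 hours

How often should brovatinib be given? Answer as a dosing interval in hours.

every 24 hours

CrCl = (140 − 64) × 52.5 / (72 × 1.75) = 3990.0 / 126.00 ≈ 31.7 mL/min
CrCl ≈ 32 mL/min → bracket 20–49 mL/min → every 24 hours.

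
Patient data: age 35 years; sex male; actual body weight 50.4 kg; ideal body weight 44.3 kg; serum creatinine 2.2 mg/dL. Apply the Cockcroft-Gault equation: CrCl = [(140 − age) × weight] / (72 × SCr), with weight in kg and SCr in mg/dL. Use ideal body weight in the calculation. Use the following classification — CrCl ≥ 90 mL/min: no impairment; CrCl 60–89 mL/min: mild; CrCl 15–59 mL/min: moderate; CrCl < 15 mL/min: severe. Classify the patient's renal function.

moderate

CrCl = (140 − 35) × 44.3 / (72 × 2.2) = 4651.5 / 158.40 ≈ 29.4 mL/min
29 mL/min falls in the 'moderate' range.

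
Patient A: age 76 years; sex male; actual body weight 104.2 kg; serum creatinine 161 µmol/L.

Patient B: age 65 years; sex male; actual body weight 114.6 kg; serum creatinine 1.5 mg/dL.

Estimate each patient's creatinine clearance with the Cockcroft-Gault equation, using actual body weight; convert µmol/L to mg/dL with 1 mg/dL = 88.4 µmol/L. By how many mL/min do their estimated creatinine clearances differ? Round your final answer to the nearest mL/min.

Patient A: SCr = 161 / 88.4 = 1.821 mg/dL
Patient A: CrCl = (140 − 76) × 104.2 / (72 × 1.821) = 6668.8 / 131.11 ≈ 50.9 mL/min
Patient B: CrCl = (140 − 65) × 114.6 / (72 × 1.5) = 8595.0 / 108.00 ≈ 79.6 mL/min
|50.9 − 79.6| = 28.7 mL/min

29 mL/min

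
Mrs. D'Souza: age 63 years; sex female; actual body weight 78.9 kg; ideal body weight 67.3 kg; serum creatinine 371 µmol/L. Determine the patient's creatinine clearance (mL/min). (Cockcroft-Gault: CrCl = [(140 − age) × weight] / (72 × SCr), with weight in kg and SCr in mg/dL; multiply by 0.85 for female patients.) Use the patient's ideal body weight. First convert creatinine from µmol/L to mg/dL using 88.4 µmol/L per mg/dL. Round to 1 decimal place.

SCr = 371 / 88.4 = 4.197 mg/dL
CrCl = (140 − 63) × 67.3 / (72 × 4.197) × 0.85 = 5182.1 / 302.18 × 0.85 ≈ 14.6 mL/min

14.6 mL/min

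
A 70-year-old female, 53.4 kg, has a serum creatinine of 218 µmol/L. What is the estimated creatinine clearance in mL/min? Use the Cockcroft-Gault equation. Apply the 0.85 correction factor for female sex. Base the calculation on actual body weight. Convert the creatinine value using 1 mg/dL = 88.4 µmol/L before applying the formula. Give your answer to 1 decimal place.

SCr = 218 / 88.4 = 2.466 mg/dL
CrCl = (140 − 70) × 53.4 / (72 × 2.466) × 0.85 = 3738.0 / 177.55 × 0.85 ≈ 17.9 mL/min

17.9 mL/min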